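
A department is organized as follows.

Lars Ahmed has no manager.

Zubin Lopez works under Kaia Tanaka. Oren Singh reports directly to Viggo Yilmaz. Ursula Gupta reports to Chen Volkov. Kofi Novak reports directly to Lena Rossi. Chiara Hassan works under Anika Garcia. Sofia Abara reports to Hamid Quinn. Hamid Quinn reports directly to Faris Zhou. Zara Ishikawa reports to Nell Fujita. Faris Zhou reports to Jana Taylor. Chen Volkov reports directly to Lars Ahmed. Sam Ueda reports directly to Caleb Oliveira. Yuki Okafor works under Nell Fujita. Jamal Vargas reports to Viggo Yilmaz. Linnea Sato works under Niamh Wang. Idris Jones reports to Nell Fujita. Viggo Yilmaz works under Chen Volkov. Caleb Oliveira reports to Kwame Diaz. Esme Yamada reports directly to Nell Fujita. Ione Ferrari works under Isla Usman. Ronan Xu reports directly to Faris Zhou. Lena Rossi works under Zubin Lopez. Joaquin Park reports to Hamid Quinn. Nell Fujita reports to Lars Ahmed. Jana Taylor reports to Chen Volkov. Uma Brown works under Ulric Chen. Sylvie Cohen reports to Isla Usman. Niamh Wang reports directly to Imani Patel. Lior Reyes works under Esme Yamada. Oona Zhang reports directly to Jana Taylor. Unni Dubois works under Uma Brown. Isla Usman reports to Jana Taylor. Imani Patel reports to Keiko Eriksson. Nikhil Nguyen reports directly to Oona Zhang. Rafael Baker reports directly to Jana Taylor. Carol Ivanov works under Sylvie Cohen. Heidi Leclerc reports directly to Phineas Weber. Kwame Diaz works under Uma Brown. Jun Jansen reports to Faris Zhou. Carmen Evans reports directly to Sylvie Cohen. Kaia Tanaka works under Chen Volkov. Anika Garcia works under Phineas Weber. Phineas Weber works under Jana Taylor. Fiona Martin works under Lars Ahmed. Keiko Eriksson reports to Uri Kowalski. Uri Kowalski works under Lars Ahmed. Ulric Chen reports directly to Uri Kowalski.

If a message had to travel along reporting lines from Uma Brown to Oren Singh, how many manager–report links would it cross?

6

Uma Brown is 3 levels below Lars Ahmed, and Oren Singh is 3 levels below Lars Ahmed (their lowest common manager). The shortest path runs up from Uma Brown to Lars Ahmed and back down to Oren Singh: 3 + 3 = 6 links.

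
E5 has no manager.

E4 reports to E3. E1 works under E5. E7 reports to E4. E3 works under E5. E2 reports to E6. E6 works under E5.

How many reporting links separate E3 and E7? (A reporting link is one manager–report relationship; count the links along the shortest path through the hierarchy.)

2

E7 is in E3's organization: the chain from E7 up to E3 is E7 → E4 → E3, which is 2 links.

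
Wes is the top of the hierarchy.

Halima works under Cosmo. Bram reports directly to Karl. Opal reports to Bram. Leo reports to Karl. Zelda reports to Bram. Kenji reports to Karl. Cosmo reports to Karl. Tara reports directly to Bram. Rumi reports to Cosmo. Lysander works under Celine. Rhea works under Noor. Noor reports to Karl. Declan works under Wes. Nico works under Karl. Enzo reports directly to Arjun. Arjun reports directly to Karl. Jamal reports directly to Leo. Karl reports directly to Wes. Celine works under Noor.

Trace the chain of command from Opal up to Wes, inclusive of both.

Opal reports to Bram. Bram reports to Karl. Karl reports to Wes. Wes is at the top.

Opal -> Bram -> Karl -> Wes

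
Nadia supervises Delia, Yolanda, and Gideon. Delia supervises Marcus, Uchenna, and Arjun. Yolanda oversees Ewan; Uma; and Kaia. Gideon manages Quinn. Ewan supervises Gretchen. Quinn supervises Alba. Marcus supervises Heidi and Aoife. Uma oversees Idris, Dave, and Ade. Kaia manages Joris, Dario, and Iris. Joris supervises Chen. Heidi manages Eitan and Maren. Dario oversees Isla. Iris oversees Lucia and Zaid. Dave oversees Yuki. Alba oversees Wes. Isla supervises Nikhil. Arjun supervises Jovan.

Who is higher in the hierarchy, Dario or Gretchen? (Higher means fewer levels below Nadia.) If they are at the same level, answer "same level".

same level

Both Dario and Gretchen are 3 levels below Nadia.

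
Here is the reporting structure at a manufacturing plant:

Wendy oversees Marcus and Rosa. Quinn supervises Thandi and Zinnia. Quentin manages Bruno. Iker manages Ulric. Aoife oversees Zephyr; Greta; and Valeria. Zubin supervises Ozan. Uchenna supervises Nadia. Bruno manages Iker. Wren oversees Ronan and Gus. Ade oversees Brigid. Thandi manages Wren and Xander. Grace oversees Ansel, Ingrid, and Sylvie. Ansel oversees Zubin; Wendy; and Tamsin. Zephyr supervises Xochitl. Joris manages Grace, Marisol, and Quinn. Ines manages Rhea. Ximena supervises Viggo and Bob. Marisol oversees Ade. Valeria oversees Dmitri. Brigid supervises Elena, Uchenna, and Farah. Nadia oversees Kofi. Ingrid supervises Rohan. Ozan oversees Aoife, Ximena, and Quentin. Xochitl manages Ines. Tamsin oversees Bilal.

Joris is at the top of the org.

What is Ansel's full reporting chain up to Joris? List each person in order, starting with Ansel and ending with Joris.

Ansel reports to Grace. Grace reports to Joris. Joris is at the top.

Ansel -> Grace -> Joris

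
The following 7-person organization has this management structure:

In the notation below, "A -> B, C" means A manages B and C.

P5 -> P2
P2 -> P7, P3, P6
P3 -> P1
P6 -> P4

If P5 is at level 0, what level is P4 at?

Chain from P4 up to P5: P4 → P6 → P2 → P5. That is 3 steps up, so P4 is 3 levels below P5.

3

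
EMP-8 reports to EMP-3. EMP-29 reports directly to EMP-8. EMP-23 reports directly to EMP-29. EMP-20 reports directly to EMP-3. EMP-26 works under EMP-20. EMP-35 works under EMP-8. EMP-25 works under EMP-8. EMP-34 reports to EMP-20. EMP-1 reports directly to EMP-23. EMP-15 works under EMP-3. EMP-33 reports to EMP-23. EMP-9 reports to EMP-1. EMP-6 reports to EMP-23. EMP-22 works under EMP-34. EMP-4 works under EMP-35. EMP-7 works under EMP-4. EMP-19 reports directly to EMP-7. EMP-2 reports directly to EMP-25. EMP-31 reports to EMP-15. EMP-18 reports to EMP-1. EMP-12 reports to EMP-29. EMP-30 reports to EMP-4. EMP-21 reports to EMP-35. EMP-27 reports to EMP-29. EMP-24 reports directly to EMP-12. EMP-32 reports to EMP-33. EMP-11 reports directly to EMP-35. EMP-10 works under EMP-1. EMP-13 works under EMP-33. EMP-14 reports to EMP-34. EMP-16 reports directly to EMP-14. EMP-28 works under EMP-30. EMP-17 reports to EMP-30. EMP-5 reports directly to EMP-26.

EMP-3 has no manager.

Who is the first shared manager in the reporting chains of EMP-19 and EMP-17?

EMP-4

EMP-19's chain of managers is EMP-7, EMP-4, EMP-35, EMP-8, EMP-3. EMP-17's chain of managers is EMP-30, EMP-4, EMP-35, EMP-8, EMP-3. The first manager that appears in both chains is EMP-4.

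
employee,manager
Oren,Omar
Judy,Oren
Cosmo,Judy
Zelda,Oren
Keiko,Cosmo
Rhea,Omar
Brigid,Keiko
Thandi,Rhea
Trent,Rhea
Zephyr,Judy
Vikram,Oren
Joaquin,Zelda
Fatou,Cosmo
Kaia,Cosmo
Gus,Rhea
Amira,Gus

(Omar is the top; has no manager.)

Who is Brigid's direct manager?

Keiko

Brigid reports directly to Keiko.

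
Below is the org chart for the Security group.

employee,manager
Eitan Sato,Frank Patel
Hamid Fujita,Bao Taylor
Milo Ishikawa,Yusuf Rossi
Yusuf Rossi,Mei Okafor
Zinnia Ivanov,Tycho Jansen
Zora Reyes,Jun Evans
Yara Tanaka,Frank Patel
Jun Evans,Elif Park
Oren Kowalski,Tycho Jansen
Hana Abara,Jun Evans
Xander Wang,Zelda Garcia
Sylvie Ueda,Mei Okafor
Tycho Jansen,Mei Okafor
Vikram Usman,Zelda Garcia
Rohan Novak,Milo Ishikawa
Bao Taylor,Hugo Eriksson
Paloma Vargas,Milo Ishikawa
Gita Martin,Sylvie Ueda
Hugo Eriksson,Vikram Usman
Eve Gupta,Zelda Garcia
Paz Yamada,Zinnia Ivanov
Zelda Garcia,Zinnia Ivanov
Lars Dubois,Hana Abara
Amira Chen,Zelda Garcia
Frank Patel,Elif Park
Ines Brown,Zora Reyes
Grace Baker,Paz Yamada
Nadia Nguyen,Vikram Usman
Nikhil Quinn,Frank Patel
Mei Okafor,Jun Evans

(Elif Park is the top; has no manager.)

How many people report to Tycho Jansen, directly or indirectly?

13

Tycho Jansen directly manages Zinnia Ivanov, Oren Kowalski. Under Zinnia Ivanov: Paz Yamada, Grace Baker, Zelda Garcia, Amira Chen, Xander Wang, Eve Gupta, Vikram Usman, Nadia Nguyen, Hugo Eriksson, Bao Taylor, Hamid Fujita (11). Oren Kowalski has no reports. So Tycho Jansen's organization is 2 direct reports plus everyone under them: 12 + 1 = 13.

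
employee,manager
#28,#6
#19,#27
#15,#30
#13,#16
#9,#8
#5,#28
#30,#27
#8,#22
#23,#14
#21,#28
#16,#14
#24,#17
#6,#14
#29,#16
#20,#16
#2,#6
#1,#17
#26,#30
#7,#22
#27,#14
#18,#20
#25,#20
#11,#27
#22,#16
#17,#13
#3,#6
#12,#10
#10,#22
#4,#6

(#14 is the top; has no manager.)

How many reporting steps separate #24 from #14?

4

Chain from #24 up to #14: #24 → #17 → #13 → #16 → #14. That is 4 steps up, so #24 is 4 levels below #14.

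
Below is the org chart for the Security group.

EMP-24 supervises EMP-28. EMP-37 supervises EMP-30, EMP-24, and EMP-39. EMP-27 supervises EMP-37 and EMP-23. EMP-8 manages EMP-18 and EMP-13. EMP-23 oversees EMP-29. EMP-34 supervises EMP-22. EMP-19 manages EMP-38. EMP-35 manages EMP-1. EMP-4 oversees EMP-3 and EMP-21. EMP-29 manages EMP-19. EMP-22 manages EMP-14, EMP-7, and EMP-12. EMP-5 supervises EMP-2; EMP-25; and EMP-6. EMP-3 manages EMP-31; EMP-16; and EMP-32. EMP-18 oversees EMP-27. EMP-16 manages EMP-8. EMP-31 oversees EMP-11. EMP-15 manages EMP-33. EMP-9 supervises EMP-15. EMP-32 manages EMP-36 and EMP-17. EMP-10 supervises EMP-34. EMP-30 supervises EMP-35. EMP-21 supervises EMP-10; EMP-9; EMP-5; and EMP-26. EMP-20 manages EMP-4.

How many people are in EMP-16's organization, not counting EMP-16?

15

EMP-16 directly manages EMP-8. Under EMP-8: EMP-13, EMP-18, EMP-27, EMP-23, EMP-29, EMP-19, EMP-38, EMP-37, EMP-39, EMP-24, EMP-28, EMP-30, EMP-35, EMP-1 (14). That's 15 in total.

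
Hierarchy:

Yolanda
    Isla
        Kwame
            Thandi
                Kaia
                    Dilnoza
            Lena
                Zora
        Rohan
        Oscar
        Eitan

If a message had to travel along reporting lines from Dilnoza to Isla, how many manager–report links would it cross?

Dilnoza is in Isla's organization: the chain from Dilnoza up to Isla is Dilnoza → Kaia → Thandi → Kwame → Isla, which is 4 links.

4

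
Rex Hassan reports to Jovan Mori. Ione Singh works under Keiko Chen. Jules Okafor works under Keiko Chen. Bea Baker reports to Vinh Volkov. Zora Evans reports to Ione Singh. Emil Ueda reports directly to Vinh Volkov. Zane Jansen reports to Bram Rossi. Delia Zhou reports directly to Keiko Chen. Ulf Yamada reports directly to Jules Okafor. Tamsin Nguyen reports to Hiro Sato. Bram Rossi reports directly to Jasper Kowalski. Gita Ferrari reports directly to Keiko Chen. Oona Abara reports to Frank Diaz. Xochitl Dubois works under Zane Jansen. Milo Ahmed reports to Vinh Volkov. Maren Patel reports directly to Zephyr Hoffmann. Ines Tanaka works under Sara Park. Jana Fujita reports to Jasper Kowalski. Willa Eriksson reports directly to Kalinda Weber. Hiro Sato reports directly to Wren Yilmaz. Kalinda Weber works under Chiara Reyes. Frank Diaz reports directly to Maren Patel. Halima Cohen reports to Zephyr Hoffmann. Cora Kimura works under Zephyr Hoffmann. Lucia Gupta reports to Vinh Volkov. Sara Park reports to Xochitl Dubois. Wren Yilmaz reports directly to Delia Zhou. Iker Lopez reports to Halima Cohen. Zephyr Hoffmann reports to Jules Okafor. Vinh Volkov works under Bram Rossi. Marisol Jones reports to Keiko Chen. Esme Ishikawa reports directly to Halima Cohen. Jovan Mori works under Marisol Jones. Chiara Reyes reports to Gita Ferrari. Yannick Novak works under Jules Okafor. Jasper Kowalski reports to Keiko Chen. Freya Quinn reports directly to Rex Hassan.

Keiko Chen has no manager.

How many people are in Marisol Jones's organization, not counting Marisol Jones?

Marisol Jones directly manages Jovan Mori. Under Jovan Mori: Rex Hassan, Freya Quinn (2). That's 3 in total.

3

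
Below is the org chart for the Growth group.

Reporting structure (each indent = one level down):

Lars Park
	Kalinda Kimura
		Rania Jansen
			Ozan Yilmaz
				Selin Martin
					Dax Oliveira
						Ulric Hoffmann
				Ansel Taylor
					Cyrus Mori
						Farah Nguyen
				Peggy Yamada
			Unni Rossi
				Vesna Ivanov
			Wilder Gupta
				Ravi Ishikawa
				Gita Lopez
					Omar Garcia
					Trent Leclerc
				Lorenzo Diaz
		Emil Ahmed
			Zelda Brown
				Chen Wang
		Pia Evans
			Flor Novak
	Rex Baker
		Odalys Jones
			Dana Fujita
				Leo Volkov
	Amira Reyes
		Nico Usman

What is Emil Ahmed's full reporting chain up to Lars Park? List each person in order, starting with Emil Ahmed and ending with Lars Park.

Emil Ahmed reports to Kalinda Kimura. Kalinda Kimura reports to Lars Park. Lars Park is at the top.

Emil Ahmed -> Kalinda Kimura -> Lars Park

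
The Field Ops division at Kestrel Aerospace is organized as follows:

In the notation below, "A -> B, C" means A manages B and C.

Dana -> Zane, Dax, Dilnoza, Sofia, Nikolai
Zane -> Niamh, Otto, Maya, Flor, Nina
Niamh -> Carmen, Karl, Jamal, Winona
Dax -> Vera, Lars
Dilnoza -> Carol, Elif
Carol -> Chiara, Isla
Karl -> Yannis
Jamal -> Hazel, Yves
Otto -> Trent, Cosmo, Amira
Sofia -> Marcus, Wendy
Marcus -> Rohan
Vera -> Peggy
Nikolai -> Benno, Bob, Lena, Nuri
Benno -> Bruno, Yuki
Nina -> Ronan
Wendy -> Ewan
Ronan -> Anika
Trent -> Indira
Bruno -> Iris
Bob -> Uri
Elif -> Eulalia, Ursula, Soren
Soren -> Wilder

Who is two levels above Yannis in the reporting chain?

Yannis reports to Karl, and Karl reports to Niamh. So Yannis's skip-level manager is Niamh.

Niamh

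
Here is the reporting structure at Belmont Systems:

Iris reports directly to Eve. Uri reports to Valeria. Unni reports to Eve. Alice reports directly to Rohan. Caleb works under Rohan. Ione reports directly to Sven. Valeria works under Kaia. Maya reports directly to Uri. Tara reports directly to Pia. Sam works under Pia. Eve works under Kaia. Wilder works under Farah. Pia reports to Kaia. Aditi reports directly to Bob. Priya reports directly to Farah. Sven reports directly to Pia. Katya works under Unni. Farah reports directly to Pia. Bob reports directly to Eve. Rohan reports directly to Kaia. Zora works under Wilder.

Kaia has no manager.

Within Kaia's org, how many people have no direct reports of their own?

The people in Kaia's organization with no one reporting to them are Maya, Iris, Aditi, Katya, Alice, Caleb, Tara, Ione, Zora, Priya, Sam. That is 11.

11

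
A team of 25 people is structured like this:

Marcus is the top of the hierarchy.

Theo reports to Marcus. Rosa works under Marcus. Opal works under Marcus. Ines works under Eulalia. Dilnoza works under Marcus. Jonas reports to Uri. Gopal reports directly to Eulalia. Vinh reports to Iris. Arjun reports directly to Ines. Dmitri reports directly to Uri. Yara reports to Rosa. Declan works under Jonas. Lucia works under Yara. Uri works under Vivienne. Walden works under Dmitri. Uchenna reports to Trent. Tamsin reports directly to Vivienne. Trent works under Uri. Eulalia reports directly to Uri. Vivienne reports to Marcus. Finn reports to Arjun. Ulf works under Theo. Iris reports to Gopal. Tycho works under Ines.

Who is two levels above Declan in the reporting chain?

Uri

Declan reports to Jonas, and Jonas reports to Uri. So Declan's skip-level manager is Uri.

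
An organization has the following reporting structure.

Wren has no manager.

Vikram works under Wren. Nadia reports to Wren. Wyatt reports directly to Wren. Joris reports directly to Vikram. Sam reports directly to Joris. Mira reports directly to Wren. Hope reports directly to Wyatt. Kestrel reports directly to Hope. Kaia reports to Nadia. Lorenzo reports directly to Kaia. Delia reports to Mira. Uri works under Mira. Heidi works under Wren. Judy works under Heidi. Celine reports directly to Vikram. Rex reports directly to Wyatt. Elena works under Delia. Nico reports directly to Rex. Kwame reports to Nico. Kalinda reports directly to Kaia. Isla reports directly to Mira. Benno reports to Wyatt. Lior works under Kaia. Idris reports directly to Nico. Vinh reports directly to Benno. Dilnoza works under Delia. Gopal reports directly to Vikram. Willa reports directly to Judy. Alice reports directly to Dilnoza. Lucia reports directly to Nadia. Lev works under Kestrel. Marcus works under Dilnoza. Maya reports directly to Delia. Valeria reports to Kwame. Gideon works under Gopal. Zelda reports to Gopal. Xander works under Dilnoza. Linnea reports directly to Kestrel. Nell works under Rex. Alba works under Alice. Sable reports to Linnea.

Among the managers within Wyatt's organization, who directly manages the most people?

Direct-report counts within Wyatt's organization: Wyatt has 3; Benno has 1; Rex has 2; Nico has 2; Kwame has 1; Hope has 1; Kestrel has 2; Linnea has 1. The largest is 3, held by Wyatt.

Wyatt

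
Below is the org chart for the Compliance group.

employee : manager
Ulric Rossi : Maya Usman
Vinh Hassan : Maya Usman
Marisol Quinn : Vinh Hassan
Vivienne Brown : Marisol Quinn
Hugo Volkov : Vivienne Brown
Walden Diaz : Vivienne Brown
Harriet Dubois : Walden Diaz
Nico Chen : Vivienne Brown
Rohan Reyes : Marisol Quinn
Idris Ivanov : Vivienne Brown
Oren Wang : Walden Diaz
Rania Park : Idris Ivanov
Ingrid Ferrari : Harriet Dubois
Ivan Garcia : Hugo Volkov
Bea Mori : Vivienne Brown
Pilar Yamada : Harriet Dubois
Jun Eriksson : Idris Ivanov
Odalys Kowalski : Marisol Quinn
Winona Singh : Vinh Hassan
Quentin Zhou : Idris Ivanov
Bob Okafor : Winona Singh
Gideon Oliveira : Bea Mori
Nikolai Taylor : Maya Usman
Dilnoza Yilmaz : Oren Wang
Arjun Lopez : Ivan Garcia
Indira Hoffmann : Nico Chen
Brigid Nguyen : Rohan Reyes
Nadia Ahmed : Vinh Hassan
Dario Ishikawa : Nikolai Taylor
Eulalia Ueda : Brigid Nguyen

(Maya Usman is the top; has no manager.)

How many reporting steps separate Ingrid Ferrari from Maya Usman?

6

Chain from Ingrid Ferrari up to Maya Usman: Ingrid Ferrari → Harriet Dubois → Walden Diaz → Vivienne Brown → Marisol Quinn → Vinh Hassan → Maya Usman. That is 6 steps up, so Ingrid Ferrari is 6 levels below Maya Usman.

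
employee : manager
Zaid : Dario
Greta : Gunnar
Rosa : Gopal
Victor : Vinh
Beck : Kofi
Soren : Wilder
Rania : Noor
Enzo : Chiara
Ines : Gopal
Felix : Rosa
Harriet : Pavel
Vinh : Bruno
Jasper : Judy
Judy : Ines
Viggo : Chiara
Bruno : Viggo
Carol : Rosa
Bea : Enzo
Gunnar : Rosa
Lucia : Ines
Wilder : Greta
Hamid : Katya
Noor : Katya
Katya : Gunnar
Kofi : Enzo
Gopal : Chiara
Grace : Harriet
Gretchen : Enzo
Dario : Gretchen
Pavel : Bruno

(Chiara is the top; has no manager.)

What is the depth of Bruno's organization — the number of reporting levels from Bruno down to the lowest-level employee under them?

The longest chain under Bruno runs Bruno → Pavel → Harriet → Grace, which is 3 levels below Bruno.

3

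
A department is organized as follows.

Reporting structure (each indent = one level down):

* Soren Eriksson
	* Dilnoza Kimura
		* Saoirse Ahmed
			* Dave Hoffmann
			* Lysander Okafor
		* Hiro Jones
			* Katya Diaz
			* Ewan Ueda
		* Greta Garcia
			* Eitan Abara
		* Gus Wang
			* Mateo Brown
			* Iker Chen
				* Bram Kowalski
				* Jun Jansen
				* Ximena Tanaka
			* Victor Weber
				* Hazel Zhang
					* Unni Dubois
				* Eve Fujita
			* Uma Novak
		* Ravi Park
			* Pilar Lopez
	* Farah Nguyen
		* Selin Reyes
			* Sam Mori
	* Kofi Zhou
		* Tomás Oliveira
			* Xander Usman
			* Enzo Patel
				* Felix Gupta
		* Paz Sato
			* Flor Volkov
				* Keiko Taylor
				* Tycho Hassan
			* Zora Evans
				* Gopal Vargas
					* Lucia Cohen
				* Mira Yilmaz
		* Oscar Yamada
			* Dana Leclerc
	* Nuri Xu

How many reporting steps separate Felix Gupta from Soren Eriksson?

Chain from Felix Gupta up to Soren Eriksson: Felix Gupta → Enzo Patel → Tomás Oliveira → Kofi Zhou → Soren Eriksson. That is 4 steps up, so Felix Gupta is 4 levels below Soren Eriksson.

4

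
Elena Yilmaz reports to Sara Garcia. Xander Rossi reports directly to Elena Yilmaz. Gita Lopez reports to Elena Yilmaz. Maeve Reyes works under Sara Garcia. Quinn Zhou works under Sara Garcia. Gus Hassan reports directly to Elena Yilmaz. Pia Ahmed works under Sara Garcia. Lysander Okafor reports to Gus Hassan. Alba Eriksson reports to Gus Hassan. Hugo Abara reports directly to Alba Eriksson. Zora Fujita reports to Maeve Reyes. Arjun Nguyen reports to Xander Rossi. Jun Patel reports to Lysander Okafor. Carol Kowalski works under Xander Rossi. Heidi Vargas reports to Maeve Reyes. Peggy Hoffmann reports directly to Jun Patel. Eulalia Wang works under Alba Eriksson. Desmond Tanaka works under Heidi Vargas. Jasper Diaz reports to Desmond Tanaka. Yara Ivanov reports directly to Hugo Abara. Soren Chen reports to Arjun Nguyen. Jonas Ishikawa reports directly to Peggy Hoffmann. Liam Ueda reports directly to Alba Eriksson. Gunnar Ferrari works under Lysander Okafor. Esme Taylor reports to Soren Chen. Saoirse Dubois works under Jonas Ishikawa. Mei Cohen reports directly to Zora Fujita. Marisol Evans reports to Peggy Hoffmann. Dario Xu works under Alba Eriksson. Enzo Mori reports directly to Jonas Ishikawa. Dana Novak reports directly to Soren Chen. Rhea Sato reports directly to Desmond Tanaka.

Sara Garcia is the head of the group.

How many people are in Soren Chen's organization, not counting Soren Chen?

2

Soren Chen directly manages Esme Taylor, Dana Novak. Esme Taylor has no reports. Dana Novak has no reports. So Soren Chen's organization is 2 direct reports plus everyone under them: 1 + 1 = 2.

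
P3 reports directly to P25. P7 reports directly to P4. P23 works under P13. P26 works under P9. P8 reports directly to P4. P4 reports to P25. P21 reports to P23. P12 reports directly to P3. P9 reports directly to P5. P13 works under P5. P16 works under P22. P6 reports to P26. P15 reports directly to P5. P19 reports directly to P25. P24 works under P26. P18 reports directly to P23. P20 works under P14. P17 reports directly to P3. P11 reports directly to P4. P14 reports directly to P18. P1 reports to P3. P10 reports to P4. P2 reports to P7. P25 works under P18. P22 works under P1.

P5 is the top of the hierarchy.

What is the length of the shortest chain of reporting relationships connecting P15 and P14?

5

P15 is 1 level below P5, and P14 is 4 levels below P5 (their lowest common manager). The shortest path runs up from P15 to P5 and back down to P14: 1 + 4 = 5 links.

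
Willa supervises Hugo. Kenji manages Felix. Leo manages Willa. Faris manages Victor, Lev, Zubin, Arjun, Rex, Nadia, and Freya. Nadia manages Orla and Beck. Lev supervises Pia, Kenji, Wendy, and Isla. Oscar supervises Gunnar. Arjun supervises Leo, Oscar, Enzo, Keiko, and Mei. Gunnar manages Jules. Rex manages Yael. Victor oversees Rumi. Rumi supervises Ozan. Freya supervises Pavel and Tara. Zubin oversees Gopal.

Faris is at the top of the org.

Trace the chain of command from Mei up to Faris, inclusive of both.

Mei -> Arjun -> Faris

Mei reports to Arjun. Arjun reports to Faris. Faris is at the top.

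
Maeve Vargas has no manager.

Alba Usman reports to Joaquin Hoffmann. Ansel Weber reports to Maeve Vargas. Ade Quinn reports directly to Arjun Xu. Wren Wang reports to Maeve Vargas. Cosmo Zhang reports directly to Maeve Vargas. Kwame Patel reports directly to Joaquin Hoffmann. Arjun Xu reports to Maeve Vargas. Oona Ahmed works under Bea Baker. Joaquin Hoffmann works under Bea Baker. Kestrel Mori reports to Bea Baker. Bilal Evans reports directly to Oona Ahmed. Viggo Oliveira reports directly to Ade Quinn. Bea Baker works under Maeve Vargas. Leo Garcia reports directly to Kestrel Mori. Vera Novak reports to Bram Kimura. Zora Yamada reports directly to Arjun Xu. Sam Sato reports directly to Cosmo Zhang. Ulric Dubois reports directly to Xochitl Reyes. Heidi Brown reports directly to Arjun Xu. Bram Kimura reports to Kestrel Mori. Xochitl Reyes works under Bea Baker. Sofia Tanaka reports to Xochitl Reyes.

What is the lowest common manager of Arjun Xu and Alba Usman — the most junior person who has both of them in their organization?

Maeve Vargas

Arjun Xu's chain of managers is Maeve Vargas. Alba Usman's chain of managers is Joaquin Hoffmann, Bea Baker, Maeve Vargas. The first manager that appears in both chains is Maeve Vargas.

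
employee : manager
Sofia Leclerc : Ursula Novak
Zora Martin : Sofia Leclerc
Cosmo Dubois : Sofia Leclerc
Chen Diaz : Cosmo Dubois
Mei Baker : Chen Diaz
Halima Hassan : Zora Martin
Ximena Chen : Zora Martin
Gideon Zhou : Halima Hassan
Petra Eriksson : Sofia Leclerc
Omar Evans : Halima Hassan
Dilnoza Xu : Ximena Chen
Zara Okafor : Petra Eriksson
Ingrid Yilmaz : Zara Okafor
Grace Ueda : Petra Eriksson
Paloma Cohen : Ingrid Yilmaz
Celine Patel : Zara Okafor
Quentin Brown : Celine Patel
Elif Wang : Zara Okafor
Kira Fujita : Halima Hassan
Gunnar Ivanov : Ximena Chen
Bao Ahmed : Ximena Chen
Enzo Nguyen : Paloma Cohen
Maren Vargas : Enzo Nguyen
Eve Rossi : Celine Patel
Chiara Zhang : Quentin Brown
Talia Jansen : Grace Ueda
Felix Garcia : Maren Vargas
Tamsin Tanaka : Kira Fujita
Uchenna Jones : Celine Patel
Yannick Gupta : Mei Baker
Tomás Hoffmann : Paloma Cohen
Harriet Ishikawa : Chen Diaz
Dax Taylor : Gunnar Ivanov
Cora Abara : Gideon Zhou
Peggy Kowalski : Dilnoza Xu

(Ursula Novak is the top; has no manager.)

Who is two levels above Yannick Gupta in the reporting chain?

Chen Diaz

Yannick Gupta reports to Mei Baker, and Mei Baker reports to Chen Diaz. So Yannick Gupta's skip-level manager is Chen Diaz.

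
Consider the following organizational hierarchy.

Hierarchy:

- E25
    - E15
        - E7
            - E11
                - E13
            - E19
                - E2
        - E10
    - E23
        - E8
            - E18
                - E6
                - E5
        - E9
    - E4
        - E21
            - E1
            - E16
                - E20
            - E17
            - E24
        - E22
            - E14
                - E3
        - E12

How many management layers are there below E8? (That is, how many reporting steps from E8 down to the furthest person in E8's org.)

The longest chain under E8 runs E8 → E18 → E5, which is 2 levels below E8.

2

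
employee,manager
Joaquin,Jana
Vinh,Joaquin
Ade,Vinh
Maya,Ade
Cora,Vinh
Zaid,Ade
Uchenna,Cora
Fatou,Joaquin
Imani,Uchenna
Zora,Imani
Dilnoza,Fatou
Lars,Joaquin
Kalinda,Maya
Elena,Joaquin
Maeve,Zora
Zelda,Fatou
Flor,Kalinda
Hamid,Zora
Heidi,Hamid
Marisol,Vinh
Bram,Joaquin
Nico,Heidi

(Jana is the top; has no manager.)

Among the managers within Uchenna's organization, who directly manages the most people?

Direct-report counts within Uchenna's organization: Uchenna has 1; Imani has 1; Zora has 2; Hamid has 1; Heidi has 1. The largest is 2, held by Zora.

Zora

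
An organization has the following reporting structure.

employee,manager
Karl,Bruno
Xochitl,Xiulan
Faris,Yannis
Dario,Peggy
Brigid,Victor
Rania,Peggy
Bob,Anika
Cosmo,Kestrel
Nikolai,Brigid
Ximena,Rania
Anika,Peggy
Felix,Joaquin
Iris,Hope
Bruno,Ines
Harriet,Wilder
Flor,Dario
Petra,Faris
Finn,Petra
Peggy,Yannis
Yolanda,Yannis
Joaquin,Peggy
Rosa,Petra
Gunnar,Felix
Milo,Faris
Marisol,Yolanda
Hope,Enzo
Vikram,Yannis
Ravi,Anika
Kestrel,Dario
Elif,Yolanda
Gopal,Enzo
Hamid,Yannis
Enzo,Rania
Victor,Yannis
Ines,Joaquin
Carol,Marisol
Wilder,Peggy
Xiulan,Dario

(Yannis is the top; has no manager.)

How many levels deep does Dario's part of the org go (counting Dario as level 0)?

2

The longest chain under Dario runs Dario → Kestrel → Cosmo, which is 2 levels below Dario.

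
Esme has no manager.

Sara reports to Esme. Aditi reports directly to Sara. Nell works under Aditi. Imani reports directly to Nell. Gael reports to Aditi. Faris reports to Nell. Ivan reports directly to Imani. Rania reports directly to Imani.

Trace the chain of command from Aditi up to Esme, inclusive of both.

Aditi -> Sara -> Esme

Aditi reports to Sara. Sara reports to Esme. Esme is at the top.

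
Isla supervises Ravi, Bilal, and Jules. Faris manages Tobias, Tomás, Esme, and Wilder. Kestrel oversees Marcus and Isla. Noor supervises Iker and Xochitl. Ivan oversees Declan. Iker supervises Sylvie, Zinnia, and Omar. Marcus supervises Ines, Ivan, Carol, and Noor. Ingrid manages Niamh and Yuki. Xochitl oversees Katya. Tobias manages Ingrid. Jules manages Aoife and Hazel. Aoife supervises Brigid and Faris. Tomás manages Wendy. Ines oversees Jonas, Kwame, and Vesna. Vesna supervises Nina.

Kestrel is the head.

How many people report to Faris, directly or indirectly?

Faris directly manages Esme, Tomás, Tobias, Wilder. Esme has no reports. Under Tomás: Wendy (1). Under Tobias: Ingrid, Niamh, Yuki (3). Wilder has no reports. So Faris's organization is 4 direct reports plus everyone under them: 1 + 2 + 4 + 1 = 8.

8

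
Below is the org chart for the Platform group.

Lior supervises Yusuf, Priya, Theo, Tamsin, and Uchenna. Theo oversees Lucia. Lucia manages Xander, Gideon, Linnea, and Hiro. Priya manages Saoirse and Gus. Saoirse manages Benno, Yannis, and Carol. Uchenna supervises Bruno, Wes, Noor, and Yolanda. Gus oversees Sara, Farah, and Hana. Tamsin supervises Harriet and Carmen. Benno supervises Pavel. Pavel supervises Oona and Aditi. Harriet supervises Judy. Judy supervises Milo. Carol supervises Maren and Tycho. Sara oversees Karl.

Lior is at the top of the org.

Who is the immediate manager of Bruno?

Uchenna

Bruno reports directly to Uchenna.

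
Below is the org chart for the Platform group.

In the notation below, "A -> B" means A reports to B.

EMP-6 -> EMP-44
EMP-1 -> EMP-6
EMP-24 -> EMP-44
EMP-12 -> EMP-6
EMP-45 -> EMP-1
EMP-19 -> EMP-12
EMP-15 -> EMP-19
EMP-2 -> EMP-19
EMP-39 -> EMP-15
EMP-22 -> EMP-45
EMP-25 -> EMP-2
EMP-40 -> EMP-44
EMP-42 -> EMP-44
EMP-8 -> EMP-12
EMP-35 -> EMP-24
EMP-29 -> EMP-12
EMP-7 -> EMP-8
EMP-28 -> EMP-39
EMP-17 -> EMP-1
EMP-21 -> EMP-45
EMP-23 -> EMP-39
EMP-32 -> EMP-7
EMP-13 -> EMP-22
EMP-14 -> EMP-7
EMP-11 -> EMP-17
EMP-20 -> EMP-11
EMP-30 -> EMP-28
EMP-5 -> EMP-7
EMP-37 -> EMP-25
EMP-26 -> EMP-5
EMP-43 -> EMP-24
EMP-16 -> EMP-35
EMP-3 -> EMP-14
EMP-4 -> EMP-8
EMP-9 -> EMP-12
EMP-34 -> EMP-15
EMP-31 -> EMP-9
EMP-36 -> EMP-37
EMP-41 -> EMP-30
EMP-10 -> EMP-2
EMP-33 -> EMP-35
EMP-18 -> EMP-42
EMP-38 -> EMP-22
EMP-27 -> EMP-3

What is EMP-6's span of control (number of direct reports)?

EMP-6 directly manages EMP-1, EMP-12. That is 2 direct reports.

2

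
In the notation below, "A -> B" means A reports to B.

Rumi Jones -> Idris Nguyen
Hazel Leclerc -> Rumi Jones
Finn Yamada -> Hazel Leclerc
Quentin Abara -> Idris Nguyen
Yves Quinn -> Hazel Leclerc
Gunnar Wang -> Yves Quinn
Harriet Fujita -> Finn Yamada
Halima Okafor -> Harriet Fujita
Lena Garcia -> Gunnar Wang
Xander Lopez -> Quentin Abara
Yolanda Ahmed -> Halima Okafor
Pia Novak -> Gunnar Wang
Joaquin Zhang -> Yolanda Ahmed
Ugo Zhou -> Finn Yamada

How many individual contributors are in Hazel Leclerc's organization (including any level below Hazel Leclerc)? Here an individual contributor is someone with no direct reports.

The people in Hazel Leclerc's organization with no one reporting to them are Pia Novak, Lena Garcia, Ugo Zhou, Joaquin Zhang. That is 4.

4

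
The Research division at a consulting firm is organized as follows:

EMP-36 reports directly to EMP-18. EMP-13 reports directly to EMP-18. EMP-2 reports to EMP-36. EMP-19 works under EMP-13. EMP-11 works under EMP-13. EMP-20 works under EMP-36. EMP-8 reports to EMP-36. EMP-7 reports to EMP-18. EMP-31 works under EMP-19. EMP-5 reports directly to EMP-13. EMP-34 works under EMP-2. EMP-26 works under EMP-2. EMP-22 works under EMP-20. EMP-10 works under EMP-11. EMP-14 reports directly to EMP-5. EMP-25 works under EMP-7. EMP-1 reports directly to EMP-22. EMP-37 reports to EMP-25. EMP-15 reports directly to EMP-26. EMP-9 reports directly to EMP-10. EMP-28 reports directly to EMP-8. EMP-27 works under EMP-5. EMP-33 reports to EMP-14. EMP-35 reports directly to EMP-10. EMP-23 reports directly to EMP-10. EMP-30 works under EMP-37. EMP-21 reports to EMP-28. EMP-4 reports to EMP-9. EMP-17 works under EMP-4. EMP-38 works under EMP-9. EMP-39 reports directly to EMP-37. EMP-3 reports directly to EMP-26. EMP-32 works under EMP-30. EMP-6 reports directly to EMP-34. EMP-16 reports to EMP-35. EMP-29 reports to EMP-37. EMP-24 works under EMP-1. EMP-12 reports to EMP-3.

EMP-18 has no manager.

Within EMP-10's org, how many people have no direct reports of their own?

4

The people in EMP-10's organization with no one reporting to them are EMP-23, EMP-16, EMP-38, EMP-17. That is 4.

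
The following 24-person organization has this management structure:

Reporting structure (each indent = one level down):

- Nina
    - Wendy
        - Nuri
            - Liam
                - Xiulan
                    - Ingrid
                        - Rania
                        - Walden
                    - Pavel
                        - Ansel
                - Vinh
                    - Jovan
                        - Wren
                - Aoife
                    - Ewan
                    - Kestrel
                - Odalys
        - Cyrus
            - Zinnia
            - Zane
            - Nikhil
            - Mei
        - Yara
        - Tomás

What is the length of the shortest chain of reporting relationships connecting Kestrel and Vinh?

Kestrel is 2 levels below Liam, and Vinh is 1 level below Liam (their lowest common manager). The shortest path runs up from Kestrel to Liam and back down to Vinh: 2 + 1 = 3 links.

3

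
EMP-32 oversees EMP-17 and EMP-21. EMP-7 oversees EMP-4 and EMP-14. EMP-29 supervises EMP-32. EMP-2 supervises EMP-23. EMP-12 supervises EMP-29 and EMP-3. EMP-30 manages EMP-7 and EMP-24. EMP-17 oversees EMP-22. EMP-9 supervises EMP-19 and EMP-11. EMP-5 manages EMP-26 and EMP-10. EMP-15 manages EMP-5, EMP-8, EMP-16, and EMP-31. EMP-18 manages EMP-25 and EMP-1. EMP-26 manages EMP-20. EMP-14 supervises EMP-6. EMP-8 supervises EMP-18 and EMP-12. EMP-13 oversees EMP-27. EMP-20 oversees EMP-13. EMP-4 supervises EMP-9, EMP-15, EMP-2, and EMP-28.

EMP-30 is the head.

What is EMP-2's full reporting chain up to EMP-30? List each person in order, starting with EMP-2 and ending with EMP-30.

EMP-2 -> EMP-4 -> EMP-7 -> EMP-30

EMP-2 reports to EMP-4. EMP-4 reports to EMP-7. EMP-7 reports to EMP-30. EMP-30 is at the top.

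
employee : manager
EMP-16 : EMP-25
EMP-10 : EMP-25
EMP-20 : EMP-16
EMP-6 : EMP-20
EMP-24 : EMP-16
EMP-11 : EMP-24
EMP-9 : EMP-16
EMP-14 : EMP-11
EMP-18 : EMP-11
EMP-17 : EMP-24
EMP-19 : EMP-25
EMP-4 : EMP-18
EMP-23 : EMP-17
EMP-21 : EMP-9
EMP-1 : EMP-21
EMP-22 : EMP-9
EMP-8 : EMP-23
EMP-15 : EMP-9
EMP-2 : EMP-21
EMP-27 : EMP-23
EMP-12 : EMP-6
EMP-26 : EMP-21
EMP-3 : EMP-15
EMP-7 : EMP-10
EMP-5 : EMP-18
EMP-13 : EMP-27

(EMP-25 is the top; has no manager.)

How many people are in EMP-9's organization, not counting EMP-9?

7

EMP-9 directly manages EMP-21, EMP-22, EMP-15. Under EMP-21: EMP-26, EMP-2, EMP-1 (3). EMP-22 has no reports. Under EMP-15: EMP-3 (1). So EMP-9's organization is 3 direct reports plus everyone under them: 4 + 1 + 2 = 7.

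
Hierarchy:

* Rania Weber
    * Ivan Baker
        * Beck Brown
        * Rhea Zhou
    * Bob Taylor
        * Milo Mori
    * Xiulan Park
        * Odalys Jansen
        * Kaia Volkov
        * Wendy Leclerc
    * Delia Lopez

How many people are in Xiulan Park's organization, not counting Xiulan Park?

3

Xiulan Park directly manages Odalys Jansen, Kaia Volkov, Wendy Leclerc. Odalys Jansen has no reports. Kaia Volkov has no reports. Wendy Leclerc has no reports. So Xiulan Park's organization is 3 direct reports plus everyone under them: 1 + 1 + 1 = 3.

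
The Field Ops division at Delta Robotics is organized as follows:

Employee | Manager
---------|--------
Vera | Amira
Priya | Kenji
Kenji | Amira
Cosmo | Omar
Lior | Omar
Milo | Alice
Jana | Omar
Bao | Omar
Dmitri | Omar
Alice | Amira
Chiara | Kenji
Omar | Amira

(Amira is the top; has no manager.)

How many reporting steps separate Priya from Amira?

Chain from Priya up to Amira: Priya → Kenji → Amira. That is 2 steps up, so Priya is 2 levels below Amira.

2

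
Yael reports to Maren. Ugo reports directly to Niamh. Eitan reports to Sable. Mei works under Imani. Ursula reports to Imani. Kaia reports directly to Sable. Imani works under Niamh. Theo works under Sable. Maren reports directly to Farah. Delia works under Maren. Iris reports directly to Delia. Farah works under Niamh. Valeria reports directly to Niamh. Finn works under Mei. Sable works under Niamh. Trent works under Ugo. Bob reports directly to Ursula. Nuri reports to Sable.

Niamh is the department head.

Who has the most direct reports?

Niamh

Direct-report counts: Niamh has 5; Imani has 2; Ursula has 1; Mei has 1; Ugo has 1; Farah has 1; Maren has 2; Delia has 1; Sable has 4. The largest is 5, held by Niamh.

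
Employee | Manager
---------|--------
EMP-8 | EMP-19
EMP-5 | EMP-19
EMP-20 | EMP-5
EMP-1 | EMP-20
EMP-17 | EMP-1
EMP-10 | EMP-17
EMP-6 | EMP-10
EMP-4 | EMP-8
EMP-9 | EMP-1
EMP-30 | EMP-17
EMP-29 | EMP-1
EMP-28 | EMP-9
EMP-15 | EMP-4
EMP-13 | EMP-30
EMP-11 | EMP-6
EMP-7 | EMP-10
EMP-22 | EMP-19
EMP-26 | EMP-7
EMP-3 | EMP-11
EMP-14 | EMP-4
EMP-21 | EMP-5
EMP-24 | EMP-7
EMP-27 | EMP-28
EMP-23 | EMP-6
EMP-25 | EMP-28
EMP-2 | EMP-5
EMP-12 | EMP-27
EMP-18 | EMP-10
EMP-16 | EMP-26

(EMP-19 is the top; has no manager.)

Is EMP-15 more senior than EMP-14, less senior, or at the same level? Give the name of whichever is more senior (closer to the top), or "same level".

same level

Both EMP-15 and EMP-14 are 3 levels below EMP-19.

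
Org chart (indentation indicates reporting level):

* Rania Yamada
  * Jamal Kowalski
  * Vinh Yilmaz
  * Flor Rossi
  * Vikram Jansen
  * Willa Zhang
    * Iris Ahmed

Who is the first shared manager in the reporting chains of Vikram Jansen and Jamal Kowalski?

Rania Yamada

Vikram Jansen's chain of managers is Rania Yamada. Jamal Kowalski's chain of managers is Rania Yamada. The first manager that appears in both chains is Rania Yamada.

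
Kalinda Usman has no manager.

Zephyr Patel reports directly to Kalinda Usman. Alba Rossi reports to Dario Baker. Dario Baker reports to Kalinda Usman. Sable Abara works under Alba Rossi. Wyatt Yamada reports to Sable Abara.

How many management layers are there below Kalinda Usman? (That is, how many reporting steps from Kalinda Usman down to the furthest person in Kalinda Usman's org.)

4

The longest chain under Kalinda Usman runs Kalinda Usman → Dario Baker → Alba Rossi → Sable Abara → Wyatt Yamada, which is 4 levels below Kalinda Usman.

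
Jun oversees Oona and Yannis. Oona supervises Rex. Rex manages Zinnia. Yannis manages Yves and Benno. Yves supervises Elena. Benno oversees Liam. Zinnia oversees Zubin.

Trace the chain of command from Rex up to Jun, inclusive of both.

Rex -> Oona -> Jun

Rex reports to Oona. Oona reports to Jun. Jun is at the top.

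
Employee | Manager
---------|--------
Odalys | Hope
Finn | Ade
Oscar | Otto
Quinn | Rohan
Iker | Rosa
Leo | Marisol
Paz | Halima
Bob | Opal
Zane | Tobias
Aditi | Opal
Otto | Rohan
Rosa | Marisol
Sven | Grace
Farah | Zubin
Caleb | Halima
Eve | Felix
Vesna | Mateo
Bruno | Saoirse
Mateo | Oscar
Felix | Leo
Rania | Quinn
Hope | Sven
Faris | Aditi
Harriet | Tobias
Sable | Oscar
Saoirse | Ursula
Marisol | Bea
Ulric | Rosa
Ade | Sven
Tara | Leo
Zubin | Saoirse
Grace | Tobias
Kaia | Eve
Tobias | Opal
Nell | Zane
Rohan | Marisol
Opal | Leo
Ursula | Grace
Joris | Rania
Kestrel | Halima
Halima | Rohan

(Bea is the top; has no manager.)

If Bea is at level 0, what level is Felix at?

3

Chain from Felix up to Bea: Felix → Leo → Marisol → Bea. That is 3 steps up, so Felix is 3 levels below Bea.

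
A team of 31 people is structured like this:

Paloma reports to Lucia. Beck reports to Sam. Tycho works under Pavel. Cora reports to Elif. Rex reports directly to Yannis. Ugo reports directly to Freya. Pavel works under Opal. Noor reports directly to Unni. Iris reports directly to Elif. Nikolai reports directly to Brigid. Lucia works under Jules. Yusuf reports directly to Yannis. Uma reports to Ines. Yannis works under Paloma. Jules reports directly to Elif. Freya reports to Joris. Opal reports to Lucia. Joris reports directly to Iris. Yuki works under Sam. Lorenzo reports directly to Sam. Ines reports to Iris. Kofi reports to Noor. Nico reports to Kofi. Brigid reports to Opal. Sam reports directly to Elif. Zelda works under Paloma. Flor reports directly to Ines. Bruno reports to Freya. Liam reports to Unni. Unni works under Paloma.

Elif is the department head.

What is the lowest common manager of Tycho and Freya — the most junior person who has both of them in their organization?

Elif

Tycho's chain of managers is Pavel, Opal, Lucia, Jules, Elif. Freya's chain of managers is Joris, Iris, Elif. The first manager that appears in both chains is Elif.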